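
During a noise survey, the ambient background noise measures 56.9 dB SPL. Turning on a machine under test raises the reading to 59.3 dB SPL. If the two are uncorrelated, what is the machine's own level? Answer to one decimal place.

55.6 dB SPL

Background correction is a power subtraction:
L_src = 10·log₁₀(10^(59.3/10) − 10^(56.9/10)) = 10·log₁₀(361400) = 55.6 dB SPL.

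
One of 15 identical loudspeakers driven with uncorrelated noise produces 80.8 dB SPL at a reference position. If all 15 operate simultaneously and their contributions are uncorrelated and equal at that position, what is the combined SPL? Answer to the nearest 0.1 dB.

92.6 dB SPL

15 equal incoherent sources raise the level by 10·log₁₀(15) = 11.76 dB.
L_total = 80.8 + 11.76 = 92.6 dB SPL.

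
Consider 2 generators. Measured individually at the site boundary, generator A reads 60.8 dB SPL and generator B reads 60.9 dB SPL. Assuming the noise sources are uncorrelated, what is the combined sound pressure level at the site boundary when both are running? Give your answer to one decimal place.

63.9 dB SPL

Incoherent sources sum as intensities:
L_total = 10·log₁₀(10^(60.8/10) + 10^(60.9/10)) = 10·log₁₀(2433000) = 63.9 dB SPL.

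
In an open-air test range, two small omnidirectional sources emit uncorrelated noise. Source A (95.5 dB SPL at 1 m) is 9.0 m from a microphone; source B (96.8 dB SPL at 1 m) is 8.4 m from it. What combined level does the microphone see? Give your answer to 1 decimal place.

80.5 dB SPL

At the listener: L_A = 95.5 − 20·log₁₀(9.0) = 76.42 dB; L_B = 96.8 − 20·log₁₀(8.4) = 78.31 dB.
Combined: 10·log₁₀(10^(76.42/10)+10^(78.31/10)) = 80.5 dB SPL.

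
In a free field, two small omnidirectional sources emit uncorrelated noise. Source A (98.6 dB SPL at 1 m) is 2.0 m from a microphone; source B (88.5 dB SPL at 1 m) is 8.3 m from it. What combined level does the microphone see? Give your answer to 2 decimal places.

92.60 dB SPL

At the listener: L_A = 98.6 − 20·log₁₀(2.0) = 92.579 dB; L_B = 88.5 − 20·log₁₀(8.3) = 70.118 dB.
Combined: 10·log₁₀(10^(92.579/10)+10^(70.118/10)) = 92.60 dB SPL.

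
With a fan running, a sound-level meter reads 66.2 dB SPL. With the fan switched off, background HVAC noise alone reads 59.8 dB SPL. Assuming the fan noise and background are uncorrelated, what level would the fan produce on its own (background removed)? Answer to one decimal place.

Background correction is a power subtraction:
L_src = 10·log₁₀(10^(66.2/10) − 10^(59.8/10)) = 10·log₁₀(3214000) = 65.1 dB SPL.

65.1 dB SPL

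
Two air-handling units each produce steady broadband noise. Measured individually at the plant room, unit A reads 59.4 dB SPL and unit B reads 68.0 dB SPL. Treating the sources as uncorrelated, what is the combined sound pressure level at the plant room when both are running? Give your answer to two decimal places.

Uncorrelated sources add in intensity (power), not in dB.
L_total = 10·log₁₀(10^(59.4/10) + 10^(68.0/10)) = 10·log₁₀(7181000) = 68.56 dB SPL.

68.56 dB SPL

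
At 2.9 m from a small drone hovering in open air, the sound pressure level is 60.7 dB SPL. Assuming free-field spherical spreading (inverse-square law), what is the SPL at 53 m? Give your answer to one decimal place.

35.5 dB SPL

Free-field point source: level drops by 20·log₁₀ of the distance ratio.
ΔL = −20·log₁₀(53/2.9) = -25.24 dB, so L₂ = 60.7 + (-25.24) = 35.5 dB SPL.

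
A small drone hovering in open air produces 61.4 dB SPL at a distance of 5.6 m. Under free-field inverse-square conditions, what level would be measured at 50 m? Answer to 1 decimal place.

42.4 dB SPL

For a point source in a free field, ΔL = −20·log₁₀(d₂/d₁).
ΔL = −20·log₁₀(50/5.6) = -19.02 dB, so L₂ = 61.4 + (-19.02) = 42.4 dB SPL.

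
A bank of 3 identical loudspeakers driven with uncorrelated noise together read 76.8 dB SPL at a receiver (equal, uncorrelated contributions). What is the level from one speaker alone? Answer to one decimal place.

72.0 dB SPL

3 equal incoherent sources add 10·log₁₀(3) = 4.77 dB over one source.
L_one = 76.8 − 4.77 = 72.0 dB SPL.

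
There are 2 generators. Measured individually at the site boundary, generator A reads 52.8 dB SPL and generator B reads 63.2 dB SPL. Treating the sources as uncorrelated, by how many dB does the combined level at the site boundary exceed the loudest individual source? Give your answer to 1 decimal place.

0.4 dB

Add the sources as powers (linear), then convert back to dB:
L_total = 10·log₁₀(10^(52.8/10) + 10^(63.2/10)) = 63.58 dB SPL.
Excess over the loudest (63.2 dB): 63.58 − 63.2 = 0.4 dB.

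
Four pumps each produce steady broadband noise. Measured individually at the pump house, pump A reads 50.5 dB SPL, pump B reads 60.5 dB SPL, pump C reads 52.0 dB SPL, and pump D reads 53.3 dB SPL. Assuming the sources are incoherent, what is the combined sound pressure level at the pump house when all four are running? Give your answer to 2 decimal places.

Add the sources as powers (linear), then convert back to dB:
L_total = 10·log₁₀(10^(50.5/10) + 10^(60.5/10) + 10^(52.0/10) + 10^(53.3/10)) = 10·log₁₀(1607000) = 62.06 dB SPL.

62.06 dB SPL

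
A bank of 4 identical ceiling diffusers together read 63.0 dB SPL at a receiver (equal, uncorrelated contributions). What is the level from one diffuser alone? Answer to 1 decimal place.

57.0 dB SPL

4 equal incoherent sources add 10·log₁₀(4) = 6.02 dB over one source.
L_one = 63.0 − 6.02 = 57.0 dB SPL.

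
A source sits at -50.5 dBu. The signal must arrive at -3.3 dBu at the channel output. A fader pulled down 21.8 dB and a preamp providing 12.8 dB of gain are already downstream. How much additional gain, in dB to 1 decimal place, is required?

The required make-up gain is the shortfall in the dB sum.
G = -3.3 − (-50.5) + 21.8 − 12.8 = 56.2 dB.

56.2 dB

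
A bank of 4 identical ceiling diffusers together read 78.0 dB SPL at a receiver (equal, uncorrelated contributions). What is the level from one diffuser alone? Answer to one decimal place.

72.0 dB SPL

4 equal incoherent sources add 10·log₁₀(4) = 6.02 dB over one source.
L_one = 78.0 − 6.02 = 72.0 dB SPL.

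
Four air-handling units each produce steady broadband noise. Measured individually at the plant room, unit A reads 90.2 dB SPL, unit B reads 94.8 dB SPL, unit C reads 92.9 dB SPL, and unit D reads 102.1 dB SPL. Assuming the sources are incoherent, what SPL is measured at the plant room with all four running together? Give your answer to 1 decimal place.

Add the sources as powers (linear), then convert back to dB:
L_total = 10·log₁₀(10^(90.2/10) + 10^(94.8/10) + 10^(92.9/10) + 10^(102.1/10)) = 10·log₁₀(22235000000) = 103.5 dB SPL.

103.5 dB SPL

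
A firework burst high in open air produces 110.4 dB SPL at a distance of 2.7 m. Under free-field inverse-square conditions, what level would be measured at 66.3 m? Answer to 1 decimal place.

For a point source in a free field, ΔL = −20·log₁₀(d₂/d₁).
ΔL = −20·log₁₀(66.3/2.7) = -27.80 dB, so L₂ = 110.4 + (-27.80) = 82.6 dB SPL.

82.6 dB SPL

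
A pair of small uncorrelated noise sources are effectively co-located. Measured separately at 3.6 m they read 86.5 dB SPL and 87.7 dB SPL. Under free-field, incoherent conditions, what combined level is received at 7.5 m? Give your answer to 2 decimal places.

Combined at 3.6 m: 10·log₁₀(10^(86.5/10)+10^(87.7/10)) = 90.152 dB SPL.
Then apply −20·log₁₀(7.5/3.6) = -6.375 dB → 83.78 dB SPL.

83.78 dB SPL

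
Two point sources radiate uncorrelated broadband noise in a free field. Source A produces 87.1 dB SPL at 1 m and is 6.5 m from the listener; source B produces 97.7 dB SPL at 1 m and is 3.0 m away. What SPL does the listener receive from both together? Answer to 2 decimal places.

88.24 dB SPL

At the listener: L_A = 87.1 − 20·log₁₀(6.5) = 70.842 dB; L_B = 97.7 − 20·log₁₀(3.0) = 88.158 dB.
Combined: 10·log₁₀(10^(70.842/10)+10^(88.158/10)) = 88.24 dB SPL.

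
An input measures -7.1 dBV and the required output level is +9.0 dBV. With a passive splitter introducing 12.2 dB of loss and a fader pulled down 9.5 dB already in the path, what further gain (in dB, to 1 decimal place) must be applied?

37.8 dB

The required make-up gain is the shortfall in the dB sum.
G = +9.0 − (-7.1) + 12.2 + 9.5 = 37.8 dB.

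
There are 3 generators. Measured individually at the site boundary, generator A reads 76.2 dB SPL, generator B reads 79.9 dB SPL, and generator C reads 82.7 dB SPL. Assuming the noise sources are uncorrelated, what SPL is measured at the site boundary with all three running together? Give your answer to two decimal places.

85.13 dB SPL

Incoherent sources sum as intensities:
L_total = 10·log₁₀(10^(76.2/10) + 10^(79.9/10) + 10^(82.7/10)) = 10·log₁₀(325600000) = 85.13 dB SPL.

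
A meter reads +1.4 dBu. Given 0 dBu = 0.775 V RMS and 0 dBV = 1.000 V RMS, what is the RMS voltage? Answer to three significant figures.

0.911 V

V = 0.775 V × 10^(+1.4/20).
= 0.775 × 1.175 = 0.911 V.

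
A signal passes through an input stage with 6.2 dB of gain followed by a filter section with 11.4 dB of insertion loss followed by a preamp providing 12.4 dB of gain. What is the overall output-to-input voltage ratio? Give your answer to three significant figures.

Net gain = 6.2 + (−11.4) + 12.4 = 7.2 dB.
Voltage ratio = 10^(7.2/20) = 2.29.

2.29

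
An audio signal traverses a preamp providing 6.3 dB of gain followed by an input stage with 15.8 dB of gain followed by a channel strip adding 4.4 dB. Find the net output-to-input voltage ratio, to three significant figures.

Net gain = 6.3 + 15.8 + 4.4 = 26.5 dB.
Voltage ratio = 10^(26.5/20) = 21.1.

21.1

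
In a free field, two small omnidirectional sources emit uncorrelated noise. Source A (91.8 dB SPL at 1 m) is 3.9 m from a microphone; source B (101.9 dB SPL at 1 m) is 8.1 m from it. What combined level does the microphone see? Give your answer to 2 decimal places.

85.26 dB SPL

At the listener: L_A = 91.8 − 20·log₁₀(3.9) = 79.979 dB; L_B = 101.9 − 20·log₁₀(8.1) = 83.730 dB.
Combined: 10·log₁₀(10^(79.979/10)+10^(83.730/10)) = 85.26 dB SPL.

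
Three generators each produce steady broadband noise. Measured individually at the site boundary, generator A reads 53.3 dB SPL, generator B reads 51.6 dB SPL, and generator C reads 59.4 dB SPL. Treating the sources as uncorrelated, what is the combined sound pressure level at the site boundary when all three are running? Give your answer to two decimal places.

Uncorrelated sources add in intensity (power), not in dB.
L_total = 10·log₁₀(10^(53.3/10) + 10^(51.6/10) + 10^(59.4/10)) = 10·log₁₀(1229000) = 60.90 dB SPL.

60.90 dB SPL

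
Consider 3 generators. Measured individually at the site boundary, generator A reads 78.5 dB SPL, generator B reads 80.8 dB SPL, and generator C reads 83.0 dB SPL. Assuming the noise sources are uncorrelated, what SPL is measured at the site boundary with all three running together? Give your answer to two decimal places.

Uncorrelated sources add in intensity (power), not in dB.
L_total = 10·log₁₀(10^(78.5/10) + 10^(80.8/10) + 10^(83.0/10)) = 10·log₁₀(390500000) = 85.92 dB SPL.

85.92 dB SPL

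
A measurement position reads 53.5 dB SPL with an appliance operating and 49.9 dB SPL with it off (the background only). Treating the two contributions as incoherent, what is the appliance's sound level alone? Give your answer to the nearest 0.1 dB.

51.0 dB SPL

Remove the background by subtracting linear intensities:
L_src = 10·log₁₀(10^(53.5/10) − 10^(49.9/10)) = 10·log₁₀(126100) = 51.0 dB SPL.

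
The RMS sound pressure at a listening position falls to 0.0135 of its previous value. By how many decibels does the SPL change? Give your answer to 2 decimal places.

SPL change from a pressure ratio uses the 20·log₁₀ form:
20·log₁₀(0.0135) = -37.39 dB.

-37.39 dB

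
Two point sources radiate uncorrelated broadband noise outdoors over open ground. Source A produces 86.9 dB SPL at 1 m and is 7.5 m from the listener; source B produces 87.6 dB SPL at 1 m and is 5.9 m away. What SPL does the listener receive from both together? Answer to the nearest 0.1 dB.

74.0 dB SPL

At the listener: L_A = 86.9 − 20·log₁₀(7.5) = 69.40 dB; L_B = 87.6 − 20·log₁₀(5.9) = 72.18 dB.
Combined: 10·log₁₀(10^(69.40/10)+10^(72.18/10)) = 74.0 dB SPL.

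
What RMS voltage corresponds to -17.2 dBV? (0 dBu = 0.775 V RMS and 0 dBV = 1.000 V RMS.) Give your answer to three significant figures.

0.138 V

V = 1.000 V × 10^(-17.2/20).
= 1.000 × 0.1380 = 0.138 V.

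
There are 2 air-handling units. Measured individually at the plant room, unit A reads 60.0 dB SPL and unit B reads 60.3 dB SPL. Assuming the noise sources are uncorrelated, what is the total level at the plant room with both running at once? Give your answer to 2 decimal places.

Uncorrelated sources add in intensity (power), not in dB.
L_total = 10·log₁₀(10^(60.0/10) + 10^(60.3/10)) = 10·log₁₀(2072000) = 63.16 dB SPL.

63.16 dB SPL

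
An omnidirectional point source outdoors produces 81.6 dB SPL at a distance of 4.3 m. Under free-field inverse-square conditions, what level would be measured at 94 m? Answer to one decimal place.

For a point source in a free field, ΔL = −20·log₁₀(d₂/d₁).
ΔL = −20·log₁₀(94/4.3) = -26.79 dB, so L₂ = 81.6 + (-26.79) = 54.8 dB SPL.

54.8 dB SPL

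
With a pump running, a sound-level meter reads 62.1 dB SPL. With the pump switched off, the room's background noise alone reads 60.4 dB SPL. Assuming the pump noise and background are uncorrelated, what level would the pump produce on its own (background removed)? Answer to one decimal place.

57.2 dB SPL

Background correction is a power subtraction:
L_src = 10·log₁₀(10^(62.1/10) − 10^(60.4/10)) = 10·log₁₀(525300) = 57.2 dB SPL.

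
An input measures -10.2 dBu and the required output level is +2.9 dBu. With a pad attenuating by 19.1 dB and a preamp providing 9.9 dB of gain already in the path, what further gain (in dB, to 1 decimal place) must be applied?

22.3 dB

The required make-up gain is the shortfall in the dB sum.
G = +2.9 − (-10.2) + 19.1 − 9.9 = 22.3 dB.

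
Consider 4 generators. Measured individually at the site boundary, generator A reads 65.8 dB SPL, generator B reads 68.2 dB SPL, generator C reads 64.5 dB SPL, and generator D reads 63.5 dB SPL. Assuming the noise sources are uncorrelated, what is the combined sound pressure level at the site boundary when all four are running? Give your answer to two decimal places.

71.89 dB SPL

Uncorrelated sources add in intensity (power), not in dB.
L_total = 10·log₁₀(10^(65.8/10) + 10^(68.2/10) + 10^(64.5/10) + 10^(63.5/10)) = 10·log₁₀(15470000) = 71.89 dB SPL.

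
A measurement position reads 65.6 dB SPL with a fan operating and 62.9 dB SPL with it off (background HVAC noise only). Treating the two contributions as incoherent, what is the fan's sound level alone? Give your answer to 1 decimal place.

62.3 dB SPL

Remove the background by subtracting linear intensities:
L_src = 10·log₁₀(10^(65.6/10) − 10^(62.9/10)) = 10·log₁₀(1681000) = 62.3 dB SPL.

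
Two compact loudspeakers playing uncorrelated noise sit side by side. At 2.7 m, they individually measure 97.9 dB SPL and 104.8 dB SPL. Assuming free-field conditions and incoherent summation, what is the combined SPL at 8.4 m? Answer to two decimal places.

95.75 dB SPL

Combined at 2.7 m: 10·log₁₀(10^(97.9/10)+10^(104.8/10)) = 105.607 dB SPL.
Then apply −20·log₁₀(8.4/2.7) = -9.858 dB → 95.75 dB SPL.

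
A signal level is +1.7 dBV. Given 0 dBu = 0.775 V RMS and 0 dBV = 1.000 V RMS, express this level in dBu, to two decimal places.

The offset between the scales is 20·log₁₀(0.775/1.000) = −2.214 dB.
So dBu = +1.7 + 2.214 = +3.91 dBu.

+3.91 dBu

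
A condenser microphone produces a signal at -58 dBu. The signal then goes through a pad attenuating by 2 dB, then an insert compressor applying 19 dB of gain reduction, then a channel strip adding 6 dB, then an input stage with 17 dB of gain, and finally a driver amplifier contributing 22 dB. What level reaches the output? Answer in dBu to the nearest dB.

-34 dBu

In dB, series stages simply add:
-58 − 2 − 19 + 6 + 17 + 22 = -34 dBu.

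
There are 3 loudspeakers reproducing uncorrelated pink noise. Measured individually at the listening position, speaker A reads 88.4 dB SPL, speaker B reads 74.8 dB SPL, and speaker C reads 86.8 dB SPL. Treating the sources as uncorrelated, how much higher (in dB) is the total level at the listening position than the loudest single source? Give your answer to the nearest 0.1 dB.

2.4 dB

Add the sources as powers (linear), then convert back to dB:
L_total = 10·log₁₀(10^(88.4/10) + 10^(74.8/10) + 10^(86.8/10)) = 90.79 dB SPL.
Excess over the loudest (88.4 dB): 90.79 − 88.4 = 2.4 dB.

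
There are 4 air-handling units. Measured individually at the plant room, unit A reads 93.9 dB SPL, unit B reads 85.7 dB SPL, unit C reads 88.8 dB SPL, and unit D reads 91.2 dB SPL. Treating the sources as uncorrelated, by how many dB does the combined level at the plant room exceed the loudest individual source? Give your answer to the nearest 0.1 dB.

Uncorrelated sources add in intensity (power), not in dB.
L_total = 10·log₁₀(10^(93.9/10) + 10^(85.7/10) + 10^(88.8/10) + 10^(91.2/10)) = 96.90 dB SPL.
Excess over the loudest (93.9 dB): 96.90 − 93.9 = 3.0 dB.

3.0 dB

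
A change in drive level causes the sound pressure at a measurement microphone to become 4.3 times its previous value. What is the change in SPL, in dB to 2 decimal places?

SPL change from a pressure ratio uses the 20·log₁₀ form:
20·log₁₀(4.3) = 12.67 dB.

12.67 dB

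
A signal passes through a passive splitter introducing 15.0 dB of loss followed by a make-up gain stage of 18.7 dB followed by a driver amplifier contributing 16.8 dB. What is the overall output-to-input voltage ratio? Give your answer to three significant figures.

10.6

Net gain = (−15.0) + 18.7 + 16.8 = 20.5 dB.
Voltage ratio = 10^(20.5/20) = 10.6.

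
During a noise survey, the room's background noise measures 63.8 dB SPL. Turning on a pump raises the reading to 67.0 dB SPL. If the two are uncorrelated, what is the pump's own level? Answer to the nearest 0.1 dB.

Remove the background by subtracting linear intensities:
L_src = 10·log₁₀(10^(67.0/10) − 10^(63.8/10)) = 10·log₁₀(2613000) = 64.2 dB SPL.

64.2 dB SPL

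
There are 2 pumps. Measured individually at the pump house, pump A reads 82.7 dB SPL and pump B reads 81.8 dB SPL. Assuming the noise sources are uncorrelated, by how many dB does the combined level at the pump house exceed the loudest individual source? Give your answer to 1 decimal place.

2.6 dB

Incoherent sources sum as intensities:
L_total = 10·log₁₀(10^(82.7/10) + 10^(81.8/10)) = 85.28 dB SPL.
Excess over the loudest (82.7 dB): 85.28 − 82.7 = 2.6 dB.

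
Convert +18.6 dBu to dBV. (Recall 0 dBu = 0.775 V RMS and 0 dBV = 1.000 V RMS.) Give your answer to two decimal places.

The offset between the scales is 20·log₁₀(0.775/1.000) = −2.214 dB.
So dBV = +18.6 − 2.214 = +16.39 dBV.

+16.39 dBV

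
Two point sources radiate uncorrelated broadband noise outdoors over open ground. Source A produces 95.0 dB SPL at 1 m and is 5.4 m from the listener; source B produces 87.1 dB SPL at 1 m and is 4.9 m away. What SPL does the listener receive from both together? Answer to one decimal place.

At the listener: L_A = 95.0 − 20·log₁₀(5.4) = 80.35 dB; L_B = 87.1 − 20·log₁₀(4.9) = 73.30 dB.
Combined: 10·log₁₀(10^(80.35/10)+10^(73.30/10)) = 81.1 dB SPL.

81.1 dB SPL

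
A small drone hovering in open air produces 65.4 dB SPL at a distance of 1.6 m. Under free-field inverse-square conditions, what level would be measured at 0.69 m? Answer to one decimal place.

72.7 dB SPL

Inverse-square spreading gives ΔL = −20·log₁₀(d₂/d₁).
ΔL = −20·log₁₀(0.69/1.6) = 7.31 dB, so L₂ = 65.4 + (7.31) = 72.7 dB SPL.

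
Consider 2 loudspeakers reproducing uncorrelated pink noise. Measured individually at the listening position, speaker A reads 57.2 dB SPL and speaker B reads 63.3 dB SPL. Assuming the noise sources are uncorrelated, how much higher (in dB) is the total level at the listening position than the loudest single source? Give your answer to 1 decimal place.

1.0 dB

Uncorrelated sources add in intensity (power), not in dB.
L_total = 10·log₁₀(10^(57.2/10) + 10^(63.3/10)) = 64.25 dB SPL.
Excess over the loudest (63.3 dB): 64.25 − 63.3 = 1.0 dB.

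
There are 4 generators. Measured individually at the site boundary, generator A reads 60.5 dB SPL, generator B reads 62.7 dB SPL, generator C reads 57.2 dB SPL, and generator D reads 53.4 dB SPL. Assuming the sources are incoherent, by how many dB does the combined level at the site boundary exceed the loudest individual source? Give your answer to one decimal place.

3.0 dB

Uncorrelated sources add in intensity (power), not in dB.
L_total = 10·log₁₀(10^(60.5/10) + 10^(62.7/10) + 10^(57.2/10) + 10^(53.4/10)) = 65.71 dB SPL.
Excess over the loudest (62.7 dB): 65.71 − 62.7 = 3.0 dB.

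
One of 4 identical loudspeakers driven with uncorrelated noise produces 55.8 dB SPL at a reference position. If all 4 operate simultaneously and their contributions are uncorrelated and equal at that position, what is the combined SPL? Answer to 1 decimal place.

4 equal incoherent sources raise the level by 10·log₁₀(4) = 6.02 dB.
L_total = 55.8 + 6.02 = 61.8 dB SPL.

61.8 dB SPL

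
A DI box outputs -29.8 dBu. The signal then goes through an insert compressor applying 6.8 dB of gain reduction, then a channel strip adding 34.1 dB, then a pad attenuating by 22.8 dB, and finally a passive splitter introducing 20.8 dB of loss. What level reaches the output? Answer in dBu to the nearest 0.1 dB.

-46.1 dBu

Cascaded gains and losses add directly in dB.
-29.8 − 6.8 + 34.1 − 22.8 − 20.8 = -46.1 dBu.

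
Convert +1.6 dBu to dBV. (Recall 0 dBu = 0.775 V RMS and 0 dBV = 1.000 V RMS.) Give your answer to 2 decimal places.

-0.61 dBV

The offset between the scales is 20·log₁₀(0.775/1.000) = −2.214 dB.
So dBV = +1.6 − 2.214 = -0.61 dBV.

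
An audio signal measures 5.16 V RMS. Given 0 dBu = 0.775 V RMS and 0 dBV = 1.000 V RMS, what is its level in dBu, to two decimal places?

+16.47 dBu

dBu = 20·log₁₀(V / 0.775 V).
20·log₁₀(5.16/0.775) = +16.47 dBu.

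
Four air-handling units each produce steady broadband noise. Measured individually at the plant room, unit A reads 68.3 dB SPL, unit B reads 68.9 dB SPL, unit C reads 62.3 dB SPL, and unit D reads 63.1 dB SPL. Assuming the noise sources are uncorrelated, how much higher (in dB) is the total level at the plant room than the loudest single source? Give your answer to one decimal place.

Add the sources as powers (linear), then convert back to dB:
L_total = 10·log₁₀(10^(68.3/10) + 10^(68.9/10) + 10^(62.3/10) + 10^(63.1/10)) = 72.62 dB SPL.
Excess over the loudest (68.9 dB): 72.62 − 68.9 = 3.7 dB.

3.7 dB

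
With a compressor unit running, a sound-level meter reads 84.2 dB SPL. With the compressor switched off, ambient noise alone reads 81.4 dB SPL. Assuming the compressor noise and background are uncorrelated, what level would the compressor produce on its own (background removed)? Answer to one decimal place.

Subtract intensities: L_src = 10·log₁₀(10^(L_total/10) − 10^(L_bg/10)).
L_src = 10·log₁₀(10^(84.2/10) − 10^(81.4/10)) = 10·log₁₀(125000000) = 81.0 dB SPL.

81.0 dB SPL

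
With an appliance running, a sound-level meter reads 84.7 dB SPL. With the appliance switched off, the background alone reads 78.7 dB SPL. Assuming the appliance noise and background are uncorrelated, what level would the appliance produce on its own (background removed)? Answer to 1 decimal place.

83.4 dB SPL

Remove the background by subtracting linear intensities:
L_src = 10·log₁₀(10^(84.7/10) − 10^(78.7/10)) = 10·log₁₀(221000000) = 83.4 dB SPL.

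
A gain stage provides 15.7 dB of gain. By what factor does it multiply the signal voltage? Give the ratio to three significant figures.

6.10

Voltage ratio = 10^(dB/20).
10^(15.7/20) = 10^(0.7850) = 6.10.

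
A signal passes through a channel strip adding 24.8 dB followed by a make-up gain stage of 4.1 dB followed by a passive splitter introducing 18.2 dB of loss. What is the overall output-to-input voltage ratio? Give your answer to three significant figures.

Net gain = 24.8 + 4.1 + (−18.2) = 10.7 dB.
Voltage ratio = 10^(10.7/20) = 3.43.

3.43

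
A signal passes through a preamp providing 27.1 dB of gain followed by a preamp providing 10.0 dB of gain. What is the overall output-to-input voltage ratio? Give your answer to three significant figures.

Net gain = 27.1 + 10.0 = 37.1 dB.
Voltage ratio = 10^(37.1/20) = 71.6.

71.6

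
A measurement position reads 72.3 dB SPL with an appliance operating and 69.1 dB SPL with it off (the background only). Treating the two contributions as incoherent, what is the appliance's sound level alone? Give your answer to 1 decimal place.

Background correction is a power subtraction:
L_src = 10·log₁₀(10^(72.3/10) − 10^(69.1/10)) = 10·log₁₀(8854000) = 69.5 dB SPL.

69.5 dB SPL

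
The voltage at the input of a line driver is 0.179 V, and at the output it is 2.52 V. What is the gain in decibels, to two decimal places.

Voltage ratio → dB uses the 20·log₁₀ form:
20·log₁₀(2.52/0.179) = 20·log₁₀(14.08) = 22.97 dB.

22.97 dB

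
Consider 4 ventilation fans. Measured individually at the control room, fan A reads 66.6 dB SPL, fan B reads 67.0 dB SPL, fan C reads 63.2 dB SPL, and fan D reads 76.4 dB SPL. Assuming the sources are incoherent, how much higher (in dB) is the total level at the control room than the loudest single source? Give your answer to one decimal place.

1.0 dB

Add the sources as powers (linear), then convert back to dB:
L_total = 10·log₁₀(10^(66.6/10) + 10^(67.0/10) + 10^(63.2/10) + 10^(76.4/10)) = 77.43 dB SPL.
Excess over the loudest (76.4 dB): 77.43 − 76.4 = 1.0 dB.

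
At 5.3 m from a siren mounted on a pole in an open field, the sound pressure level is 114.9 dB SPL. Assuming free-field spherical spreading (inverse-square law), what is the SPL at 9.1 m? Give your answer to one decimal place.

Inverse-square spreading gives ΔL = −20·log₁₀(d₂/d₁).
ΔL = −20·log₁₀(9.1/5.3) = -4.70 dB, so L₂ = 114.9 + (-4.70) = 110.2 dB SPL.

110.2 dB SPL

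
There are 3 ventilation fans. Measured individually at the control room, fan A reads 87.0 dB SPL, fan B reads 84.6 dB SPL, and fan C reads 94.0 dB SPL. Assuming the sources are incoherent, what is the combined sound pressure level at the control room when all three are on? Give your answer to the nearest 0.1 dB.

95.2 dB SPL

Uncorrelated sources add in intensity (power), not in dB.
L_total = 10·log₁₀(10^(87.0/10) + 10^(84.6/10) + 10^(94.0/10)) = 10·log₁₀(3301000000) = 95.2 dB SPL.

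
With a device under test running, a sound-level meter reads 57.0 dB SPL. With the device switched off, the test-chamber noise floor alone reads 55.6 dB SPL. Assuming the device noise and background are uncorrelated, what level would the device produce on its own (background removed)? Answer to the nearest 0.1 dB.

Subtract intensities: L_src = 10·log₁₀(10^(L_total/10) − 10^(L_bg/10)).
L_src = 10·log₁₀(10^(57.0/10) − 10^(55.6/10)) = 10·log₁₀(138100) = 51.4 dB SPL.

51.4 dB SPL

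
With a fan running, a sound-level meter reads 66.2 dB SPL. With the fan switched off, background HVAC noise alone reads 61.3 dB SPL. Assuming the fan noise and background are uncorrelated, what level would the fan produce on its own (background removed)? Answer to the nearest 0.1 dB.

Remove the background by subtracting linear intensities:
L_src = 10·log₁₀(10^(66.2/10) − 10^(61.3/10)) = 10·log₁₀(2820000) = 64.5 dB SPL.

64.5 dB SPL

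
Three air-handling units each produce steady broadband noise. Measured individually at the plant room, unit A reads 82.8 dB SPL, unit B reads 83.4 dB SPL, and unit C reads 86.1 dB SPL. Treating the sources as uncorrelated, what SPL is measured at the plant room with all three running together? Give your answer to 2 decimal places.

89.12 dB SPL

Incoherent sources sum as intensities:
L_total = 10·log₁₀(10^(82.8/10) + 10^(83.4/10) + 10^(86.1/10)) = 10·log₁₀(816700000) = 89.12 dB SPL.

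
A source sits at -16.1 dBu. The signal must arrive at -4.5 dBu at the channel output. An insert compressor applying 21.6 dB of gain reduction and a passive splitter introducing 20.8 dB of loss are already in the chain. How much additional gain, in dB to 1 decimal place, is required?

The required make-up gain is the shortfall in the dB sum.
G = -4.5 − (-16.1) + 21.6 + 20.8 = 54.0 dB.

54.0 dB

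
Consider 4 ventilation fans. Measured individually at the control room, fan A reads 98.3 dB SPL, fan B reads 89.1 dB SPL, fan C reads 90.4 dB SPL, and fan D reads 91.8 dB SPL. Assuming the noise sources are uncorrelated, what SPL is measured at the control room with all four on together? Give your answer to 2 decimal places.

Add the sources as powers (linear), then convert back to dB:
L_total = 10·log₁₀(10^(98.3/10) + 10^(89.1/10) + 10^(90.4/10) + 10^(91.8/10)) = 10·log₁₀(10184000000) = 100.08 dB SPL.

100.08 dB SPL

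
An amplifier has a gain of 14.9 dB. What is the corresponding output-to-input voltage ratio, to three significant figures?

Voltage ratio = 10^(dB/20).
10^(14.9/20) = 10^(0.7450) = 5.56.

5.56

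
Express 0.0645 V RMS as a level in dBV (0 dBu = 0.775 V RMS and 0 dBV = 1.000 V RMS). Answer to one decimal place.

-23.8 dBV

dBV = 20·log₁₀(V / 1.000 V).
20·log₁₀(0.0645/1.000) = -23.8 dBV.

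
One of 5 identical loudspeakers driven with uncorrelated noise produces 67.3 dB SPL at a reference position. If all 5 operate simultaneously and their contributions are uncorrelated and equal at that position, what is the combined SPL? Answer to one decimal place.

5 equal incoherent sources raise the level by 10·log₁₀(5) = 6.99 dB.
L_total = 67.3 + 6.99 = 74.3 dB SPL.

74.3 dB SPL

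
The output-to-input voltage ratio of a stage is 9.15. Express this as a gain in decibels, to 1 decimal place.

19.2 dB

Voltage ratio → dB uses the 20·log₁₀ form:
20·log₁₀(9.15) = 19.2 dB.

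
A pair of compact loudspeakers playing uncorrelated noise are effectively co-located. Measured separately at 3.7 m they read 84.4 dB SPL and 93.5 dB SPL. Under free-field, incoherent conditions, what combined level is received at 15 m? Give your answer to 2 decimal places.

Combined at 3.7 m: 10·log₁₀(10^(84.4/10)+10^(93.5/10)) = 94.004 dB SPL.
Then apply −20·log₁₀(15/3.7) = -12.158 dB → 81.85 dB SPL.

81.85 dB SPL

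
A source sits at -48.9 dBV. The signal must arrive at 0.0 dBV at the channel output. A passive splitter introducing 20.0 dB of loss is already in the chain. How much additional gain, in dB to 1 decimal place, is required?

The required make-up gain is the shortfall in the dB sum.
G = 0.0 − (-48.9) + 20.0 = 68.9 dB.

68.9 dB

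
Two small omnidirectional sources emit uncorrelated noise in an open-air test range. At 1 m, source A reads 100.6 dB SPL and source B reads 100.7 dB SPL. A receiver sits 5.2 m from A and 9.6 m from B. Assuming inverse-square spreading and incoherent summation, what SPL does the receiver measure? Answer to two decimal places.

At the listener: L_A = 100.6 − 20·log₁₀(5.2) = 86.280 dB; L_B = 100.7 − 20·log₁₀(9.6) = 81.055 dB.
Combined: 10·log₁₀(10^(86.280/10)+10^(81.055/10)) = 87.42 dB SPL.

87.42 dB SPL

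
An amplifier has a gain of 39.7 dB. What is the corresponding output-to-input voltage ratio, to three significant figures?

Voltage ratio = 10^(dB/20).
10^(39.7/20) = 10^(1.985) = 96.6.

96.6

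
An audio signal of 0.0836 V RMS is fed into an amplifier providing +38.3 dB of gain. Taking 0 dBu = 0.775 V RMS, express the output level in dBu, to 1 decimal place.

+19.0 dBu

Input level: 20·log₁₀(0.0836/0.775) = -19.34 dBu.
Output: -19.34 + 38.3 = +19.0 dBu.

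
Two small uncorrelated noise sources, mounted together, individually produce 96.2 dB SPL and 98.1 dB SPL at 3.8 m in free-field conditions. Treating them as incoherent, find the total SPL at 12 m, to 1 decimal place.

90.3 dB SPL

Combined at 3.8 m: 10·log₁₀(10^(96.2/10)+10^(98.1/10)) = 100.26 dB SPL.
Then apply −20·log₁₀(12/3.8) = -9.99 dB → 90.3 dB SPL.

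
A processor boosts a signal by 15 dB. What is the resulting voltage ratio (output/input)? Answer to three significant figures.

5.62

Voltage ratio = 10^(dB/20).
10^(15/20) = 10^(0.7500) = 5.62.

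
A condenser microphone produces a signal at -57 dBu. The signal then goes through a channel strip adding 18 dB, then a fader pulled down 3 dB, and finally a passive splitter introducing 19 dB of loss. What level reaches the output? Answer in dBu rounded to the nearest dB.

Gain stages sum in dB:
-57 + 18 − 3 − 19 = -61 dBu.

-61 dBu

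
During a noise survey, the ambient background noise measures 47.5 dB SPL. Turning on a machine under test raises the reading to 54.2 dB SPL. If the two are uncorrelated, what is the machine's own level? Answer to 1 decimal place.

53.2 dB SPL

Remove the background by subtracting linear intensities:
L_src = 10·log₁₀(10^(54.2/10) − 10^(47.5/10)) = 10·log₁₀(206800) = 53.2 dB SPL.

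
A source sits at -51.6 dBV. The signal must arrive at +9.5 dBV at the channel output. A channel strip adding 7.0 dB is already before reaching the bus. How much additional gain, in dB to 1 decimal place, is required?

The required make-up gain is the shortfall in the dB sum.
G = +9.5 − (-51.6) − 7.0 = 54.1 dB.

54.1 dB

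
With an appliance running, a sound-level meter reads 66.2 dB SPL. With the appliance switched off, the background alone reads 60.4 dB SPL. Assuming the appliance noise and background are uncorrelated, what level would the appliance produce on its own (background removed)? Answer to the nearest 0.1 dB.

64.9 dB SPL

Background correction is a power subtraction:
L_src = 10·log₁₀(10^(66.2/10) − 10^(60.4/10)) = 10·log₁₀(3072000) = 64.9 dB SPL.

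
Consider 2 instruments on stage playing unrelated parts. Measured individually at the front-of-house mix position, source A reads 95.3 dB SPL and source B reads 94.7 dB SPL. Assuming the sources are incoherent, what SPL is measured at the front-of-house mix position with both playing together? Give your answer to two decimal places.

98.02 dB SPL

Uncorrelated sources add in intensity (power), not in dB.
L_total = 10·log₁₀(10^(95.3/10) + 10^(94.7/10)) = 10·log₁₀(6340000000) = 98.02 dB SPL.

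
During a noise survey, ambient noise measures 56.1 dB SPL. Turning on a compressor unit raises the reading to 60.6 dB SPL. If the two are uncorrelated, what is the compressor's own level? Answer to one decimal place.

58.7 dB SPL

Remove the background by subtracting linear intensities:
L_src = 10·log₁₀(10^(60.6/10) − 10^(56.1/10)) = 10·log₁₀(740800) = 58.7 dB SPL.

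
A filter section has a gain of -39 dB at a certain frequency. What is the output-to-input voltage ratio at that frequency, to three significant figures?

0.0112

Voltage ratio = 10^(dB/20).
10^(-39/20) = 10^(-1.950) = 0.0112.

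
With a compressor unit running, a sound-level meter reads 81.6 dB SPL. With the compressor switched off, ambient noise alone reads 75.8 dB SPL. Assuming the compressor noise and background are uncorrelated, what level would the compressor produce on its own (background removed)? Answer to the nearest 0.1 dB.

Subtract intensities: L_src = 10·log₁₀(10^(L_total/10) − 10^(L_bg/10)).
L_src = 10·log₁₀(10^(81.6/10) − 10^(75.8/10)) = 10·log₁₀(106500000) = 80.3 dB SPL.

80.3 dB SPL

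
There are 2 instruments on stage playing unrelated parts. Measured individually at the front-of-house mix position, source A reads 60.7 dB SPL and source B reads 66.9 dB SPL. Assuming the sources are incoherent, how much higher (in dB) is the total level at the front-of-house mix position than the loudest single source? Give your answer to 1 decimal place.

Add the sources as powers (linear), then convert back to dB:
L_total = 10·log₁₀(10^(60.7/10) + 10^(66.9/10)) = 67.83 dB SPL.
Excess over the loudest (66.9 dB): 67.83 − 66.9 = 0.9 dB.

0.9 dB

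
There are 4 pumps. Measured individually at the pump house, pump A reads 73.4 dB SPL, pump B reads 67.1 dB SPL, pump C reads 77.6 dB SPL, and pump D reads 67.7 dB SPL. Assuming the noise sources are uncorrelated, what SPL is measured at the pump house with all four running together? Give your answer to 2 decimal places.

79.56 dB SPL

Add the sources as powers (linear), then convert back to dB:
L_total = 10·log₁₀(10^(73.4/10) + 10^(67.1/10) + 10^(77.6/10) + 10^(67.7/10)) = 10·log₁₀(90440000) = 79.56 dB SPL.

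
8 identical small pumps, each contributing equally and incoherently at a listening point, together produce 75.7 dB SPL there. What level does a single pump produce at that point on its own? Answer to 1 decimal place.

66.7 dB SPL

8 equal incoherent sources add 10·log₁₀(8) = 9.03 dB over one source.
L_one = 75.7 − 9.03 = 66.7 dB SPL.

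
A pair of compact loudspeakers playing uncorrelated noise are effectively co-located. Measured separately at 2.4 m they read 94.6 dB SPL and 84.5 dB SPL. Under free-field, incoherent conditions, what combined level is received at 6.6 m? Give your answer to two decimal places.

86.22 dB SPL

Combined at 2.4 m: 10·log₁₀(10^(94.6/10)+10^(84.5/10)) = 95.005 dB SPL.
Then apply −20·log₁₀(6.6/2.4) = -8.787 dB → 86.22 dB SPL.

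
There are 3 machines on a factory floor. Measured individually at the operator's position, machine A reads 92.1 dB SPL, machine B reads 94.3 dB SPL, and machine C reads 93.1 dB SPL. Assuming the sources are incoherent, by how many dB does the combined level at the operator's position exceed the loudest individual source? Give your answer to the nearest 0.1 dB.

Incoherent sources sum as intensities:
L_total = 10·log₁₀(10^(92.1/10) + 10^(94.3/10) + 10^(93.1/10)) = 98.03 dB SPL.
Excess over the loudest (94.3 dB): 98.03 − 94.3 = 3.7 dB.

3.7 dB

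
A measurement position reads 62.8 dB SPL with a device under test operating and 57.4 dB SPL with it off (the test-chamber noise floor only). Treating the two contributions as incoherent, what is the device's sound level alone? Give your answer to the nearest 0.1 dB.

Remove the background by subtracting linear intensities:
L_src = 10·log₁₀(10^(62.8/10) − 10^(57.4/10)) = 10·log₁₀(1356000) = 61.3 dB SPL.

61.3 dB SPL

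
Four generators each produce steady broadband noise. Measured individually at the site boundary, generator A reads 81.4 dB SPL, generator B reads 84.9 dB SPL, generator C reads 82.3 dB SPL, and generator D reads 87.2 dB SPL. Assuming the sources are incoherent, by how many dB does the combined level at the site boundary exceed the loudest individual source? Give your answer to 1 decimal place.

Incoherent sources sum as intensities:
L_total = 10·log₁₀(10^(81.4/10) + 10^(84.9/10) + 10^(82.3/10) + 10^(87.2/10)) = 90.58 dB SPL.
Excess over the loudest (87.2 dB): 90.58 − 87.2 = 3.4 dB.

3.4 dB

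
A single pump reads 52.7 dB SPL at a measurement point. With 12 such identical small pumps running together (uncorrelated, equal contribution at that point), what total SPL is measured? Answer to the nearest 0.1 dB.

63.5 dB SPL

12 equal incoherent sources raise the level by 10·log₁₀(12) = 10.79 dB.
L_total = 52.7 + 10.79 = 63.5 dB SPL.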